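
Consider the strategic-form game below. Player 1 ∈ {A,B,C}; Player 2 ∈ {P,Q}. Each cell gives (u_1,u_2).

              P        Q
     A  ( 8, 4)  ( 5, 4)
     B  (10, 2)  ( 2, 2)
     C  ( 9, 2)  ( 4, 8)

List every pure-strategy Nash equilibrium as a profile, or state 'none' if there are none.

(A,P): not NE [P1→B gives 10>8]
(A,Q): NE
(B,P): NE
(B,Q): not NE [P1→A gives 5>2]
(C,P): not NE [P1→B gives 10>9; P2→Q gives 8>2]
(C,Q): not NE [P1→A gives 5>4]

Nash profiles: (A,Q), (B,P)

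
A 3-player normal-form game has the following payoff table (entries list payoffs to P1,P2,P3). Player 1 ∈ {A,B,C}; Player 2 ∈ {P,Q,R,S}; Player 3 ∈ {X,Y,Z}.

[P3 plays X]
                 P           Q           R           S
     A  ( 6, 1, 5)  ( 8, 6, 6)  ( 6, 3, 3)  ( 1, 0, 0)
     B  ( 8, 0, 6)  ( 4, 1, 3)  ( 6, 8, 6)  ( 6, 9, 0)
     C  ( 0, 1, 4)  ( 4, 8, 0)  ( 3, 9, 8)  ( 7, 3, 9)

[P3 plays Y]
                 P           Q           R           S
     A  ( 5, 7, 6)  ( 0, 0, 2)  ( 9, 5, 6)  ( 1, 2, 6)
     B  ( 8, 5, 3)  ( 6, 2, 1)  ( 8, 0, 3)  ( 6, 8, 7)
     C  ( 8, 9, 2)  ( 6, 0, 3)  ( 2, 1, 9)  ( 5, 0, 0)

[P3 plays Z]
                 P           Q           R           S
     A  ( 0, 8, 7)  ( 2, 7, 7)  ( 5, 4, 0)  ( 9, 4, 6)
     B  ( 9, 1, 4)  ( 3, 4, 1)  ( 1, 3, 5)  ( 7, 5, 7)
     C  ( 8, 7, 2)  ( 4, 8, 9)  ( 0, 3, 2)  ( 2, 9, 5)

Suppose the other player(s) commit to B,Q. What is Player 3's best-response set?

u_3(X vs B,Q) = 3
u_3(Y vs B,Q) = 1
u_3(Z vs B,Q) = 1
max payoff 3 at {X}

BR_3 = {X}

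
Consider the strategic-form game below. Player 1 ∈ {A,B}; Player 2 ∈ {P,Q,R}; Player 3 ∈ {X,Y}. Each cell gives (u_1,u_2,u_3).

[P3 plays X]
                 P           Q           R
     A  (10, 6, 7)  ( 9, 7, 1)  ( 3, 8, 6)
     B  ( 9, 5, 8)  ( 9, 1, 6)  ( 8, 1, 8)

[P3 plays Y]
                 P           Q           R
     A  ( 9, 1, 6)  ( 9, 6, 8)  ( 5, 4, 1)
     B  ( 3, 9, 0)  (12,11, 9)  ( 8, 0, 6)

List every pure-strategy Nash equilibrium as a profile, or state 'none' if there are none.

PSNE = {(B,Q,Y)}

(A,P,X): not NE [P2→R gives 8>6]
(A,P,Y): not NE [P2→Q gives 6>1; P3→X gives 7>6]
(A,Q,X): not NE [P2→R gives 8>7; P3→Y gives 8>1]
(A,Q,Y): not NE [P1→B gives 12>9]
(A,R,X): not NE [P1→B gives 8>3]
(A,R,Y): not NE [P1→B gives 8>5; P2→Q gives 6>4; P3→X gives 6>1]
(B,P,X): not NE [P1→A gives 10>9]
(B,P,Y): not NE [P1→A gives 9>3; P2→Q gives 11>9; P3→X gives 8>0]
(B,Q,X): not NE [P2→P gives 5>1; P3→Y gives 9>6]
(B,Q,Y): NE
(B,R,X): not NE [P2→P gives 5>1]
(B,R,Y): not NE [P2→Q gives 11>0; P3→X gives 8>6]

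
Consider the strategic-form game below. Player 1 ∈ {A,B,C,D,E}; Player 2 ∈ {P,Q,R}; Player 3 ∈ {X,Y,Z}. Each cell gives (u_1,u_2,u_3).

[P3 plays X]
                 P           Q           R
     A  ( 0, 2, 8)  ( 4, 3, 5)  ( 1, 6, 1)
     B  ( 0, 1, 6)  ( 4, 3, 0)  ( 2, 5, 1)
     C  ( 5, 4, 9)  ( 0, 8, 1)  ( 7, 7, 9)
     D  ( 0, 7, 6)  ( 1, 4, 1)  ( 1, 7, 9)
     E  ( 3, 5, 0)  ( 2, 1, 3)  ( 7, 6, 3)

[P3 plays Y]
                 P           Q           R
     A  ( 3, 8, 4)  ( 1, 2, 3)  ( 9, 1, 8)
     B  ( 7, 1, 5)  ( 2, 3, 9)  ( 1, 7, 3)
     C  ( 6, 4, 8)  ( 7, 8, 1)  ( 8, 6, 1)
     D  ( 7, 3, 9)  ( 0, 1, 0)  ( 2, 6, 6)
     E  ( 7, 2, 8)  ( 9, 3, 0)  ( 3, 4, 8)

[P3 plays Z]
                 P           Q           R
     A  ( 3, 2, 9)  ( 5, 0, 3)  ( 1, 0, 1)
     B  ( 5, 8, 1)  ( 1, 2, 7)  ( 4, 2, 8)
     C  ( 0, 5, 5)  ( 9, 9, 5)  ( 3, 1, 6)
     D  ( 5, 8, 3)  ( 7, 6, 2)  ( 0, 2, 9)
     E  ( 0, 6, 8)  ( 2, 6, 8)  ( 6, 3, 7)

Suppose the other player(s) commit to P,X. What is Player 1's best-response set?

u_1(A vs P,X) = 0
u_1(B vs P,X) = 0
u_1(C vs P,X) = 5
u_1(D vs P,X) = 0
u_1(E vs P,X) = 3
max payoff 5 at {C}

argmax u_1 = {C}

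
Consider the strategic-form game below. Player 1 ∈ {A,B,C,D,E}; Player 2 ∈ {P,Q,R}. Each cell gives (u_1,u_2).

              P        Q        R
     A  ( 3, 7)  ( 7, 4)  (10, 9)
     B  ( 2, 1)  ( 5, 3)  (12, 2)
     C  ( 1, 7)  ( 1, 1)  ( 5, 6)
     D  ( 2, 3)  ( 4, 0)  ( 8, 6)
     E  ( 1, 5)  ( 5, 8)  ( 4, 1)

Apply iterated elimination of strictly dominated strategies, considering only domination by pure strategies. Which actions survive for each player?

Remaining: P1:{A,B} P2:{Q,R}

P1 drop C (A beats it: P:3>1 Q:7>1 R:10>5)
P1 drop D (A beats it: P:3>2 Q:7>4 R:10>8)
P1 drop E (A beats it: P:3>1 Q:7>5 R:10>4)
P2 drop P (R beats it: A:9>7 B:2>1)
P1→{A,B} P2→{Q,R}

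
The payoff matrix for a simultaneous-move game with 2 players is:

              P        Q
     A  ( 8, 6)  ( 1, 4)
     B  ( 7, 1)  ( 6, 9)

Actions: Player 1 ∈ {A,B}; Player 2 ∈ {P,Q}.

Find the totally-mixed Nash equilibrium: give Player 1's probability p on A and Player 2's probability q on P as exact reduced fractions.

P1 indiff ⇒ q·8+(1-q)·1 = q·7+(1-q)·6 ⇒ q(1) = (1-q)(5) ⇒ q = 5/6
P2 indiff ⇒ p·6+(1-p)·1 = p·4+(1-p)·9 ⇒ p(2) = (1-p)(8) ⇒ p = 4/5

(p,q) = (4/5, 5/6)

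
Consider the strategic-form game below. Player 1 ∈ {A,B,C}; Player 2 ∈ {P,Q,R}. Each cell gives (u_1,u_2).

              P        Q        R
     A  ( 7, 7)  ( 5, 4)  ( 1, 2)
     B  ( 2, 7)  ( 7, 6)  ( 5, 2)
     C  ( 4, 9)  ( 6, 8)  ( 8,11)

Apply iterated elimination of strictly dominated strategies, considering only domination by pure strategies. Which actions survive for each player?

Survivors P1:{A,C} P2:{P,R}

P2 drop Q (P beats it: A:7>4 B:7>6 C:9>8)
P1 drop B (C beats it: P:4>2 R:8>5)
P1→{A,C} P2→{P,R}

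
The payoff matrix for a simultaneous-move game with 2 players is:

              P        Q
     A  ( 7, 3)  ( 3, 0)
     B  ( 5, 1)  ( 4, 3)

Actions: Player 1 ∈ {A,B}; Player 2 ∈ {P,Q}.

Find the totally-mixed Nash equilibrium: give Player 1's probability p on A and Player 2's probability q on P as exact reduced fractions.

P1 mixes 2/5 on A; P2 mixes 1/3 on P

P1 indiff ⇒ q·7+(1-q)·3 = q·5+(1-q)·4 ⇒ q(2) = (1-q)(1) ⇒ q = 1/3
P2 indiff ⇒ p·3+(1-p)·1 = p·0+(1-p)·3 ⇒ p(3) = (1-p)(2) ⇒ p = 2/5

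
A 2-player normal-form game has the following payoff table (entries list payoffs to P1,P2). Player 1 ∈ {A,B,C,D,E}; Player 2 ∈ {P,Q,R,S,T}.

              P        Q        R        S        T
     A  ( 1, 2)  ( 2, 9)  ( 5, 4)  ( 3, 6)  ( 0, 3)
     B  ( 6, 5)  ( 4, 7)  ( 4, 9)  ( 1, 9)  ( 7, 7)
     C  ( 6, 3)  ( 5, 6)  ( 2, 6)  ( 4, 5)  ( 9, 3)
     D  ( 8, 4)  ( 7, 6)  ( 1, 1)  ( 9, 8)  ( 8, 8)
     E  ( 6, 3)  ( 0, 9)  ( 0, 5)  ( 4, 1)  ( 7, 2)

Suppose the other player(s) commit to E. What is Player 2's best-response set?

u_2(P vs E) = 3
u_2(Q vs E) = 9
u_2(R vs E) = 5
u_2(S vs E) = 1
u_2(T vs E) = 2
max payoff 9 at {Q}

argmax u_2 = {Q}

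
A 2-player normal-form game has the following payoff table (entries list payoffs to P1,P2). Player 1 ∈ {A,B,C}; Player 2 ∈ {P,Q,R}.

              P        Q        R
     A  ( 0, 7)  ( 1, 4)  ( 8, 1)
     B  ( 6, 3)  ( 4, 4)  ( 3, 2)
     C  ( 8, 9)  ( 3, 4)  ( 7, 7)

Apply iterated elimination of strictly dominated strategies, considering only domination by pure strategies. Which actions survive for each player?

P2 drop R (P beats it: A:7>1 B:3>2 C:9>7)
P1 drop A (B beats it: P:6>0 Q:4>1)
P1→{B,C} P2→{P,Q}

Survivors P1:{B,C} P2:{P,Q}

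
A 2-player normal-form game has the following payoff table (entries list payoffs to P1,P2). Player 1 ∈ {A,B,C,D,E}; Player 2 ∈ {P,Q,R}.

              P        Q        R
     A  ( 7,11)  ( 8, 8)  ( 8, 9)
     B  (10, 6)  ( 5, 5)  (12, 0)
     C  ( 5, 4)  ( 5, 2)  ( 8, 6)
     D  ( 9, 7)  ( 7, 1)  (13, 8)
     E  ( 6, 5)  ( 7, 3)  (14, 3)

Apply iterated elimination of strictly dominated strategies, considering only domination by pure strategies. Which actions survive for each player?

Remaining: P1:{B,D,E} P2:{P,R}

P1 drop C (D beats it: P:9>5 Q:7>5 R:13>8)
P2 drop Q (P beats it: A:11>8 B:6>5 D:7>1 E:5>3)
P1 drop A (B beats it: P:10>7 R:12>8)
P1→{B,D,E} P2→{P,R}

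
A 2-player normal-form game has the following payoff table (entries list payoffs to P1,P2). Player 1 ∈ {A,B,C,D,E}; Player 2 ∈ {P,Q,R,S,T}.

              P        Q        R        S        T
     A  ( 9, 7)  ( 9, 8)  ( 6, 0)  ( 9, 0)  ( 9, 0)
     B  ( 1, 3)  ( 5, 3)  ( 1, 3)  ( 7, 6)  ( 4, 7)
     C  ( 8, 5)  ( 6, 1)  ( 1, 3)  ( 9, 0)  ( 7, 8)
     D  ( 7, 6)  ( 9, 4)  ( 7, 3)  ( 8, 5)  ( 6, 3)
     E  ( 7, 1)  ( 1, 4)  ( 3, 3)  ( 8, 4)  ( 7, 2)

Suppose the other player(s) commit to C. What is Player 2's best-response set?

BR_2 = {T}

u_2(P vs C) = 5
u_2(Q vs C) = 1
u_2(R vs C) = 3
u_2(S vs C) = 0
u_2(T vs C) = 8
max payoff 8 at {T}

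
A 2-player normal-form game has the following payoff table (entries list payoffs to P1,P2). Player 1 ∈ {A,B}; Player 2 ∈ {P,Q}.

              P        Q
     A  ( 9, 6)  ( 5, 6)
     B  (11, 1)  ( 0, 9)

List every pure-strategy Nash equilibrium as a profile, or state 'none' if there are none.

(A,P): not NE [P1→B gives 11>9]
(A,Q): NE
(B,P): not NE [P2→Q gives 9>1]
(B,Q): not NE [P1→A gives 5>0]

Nash profiles: (A,Q)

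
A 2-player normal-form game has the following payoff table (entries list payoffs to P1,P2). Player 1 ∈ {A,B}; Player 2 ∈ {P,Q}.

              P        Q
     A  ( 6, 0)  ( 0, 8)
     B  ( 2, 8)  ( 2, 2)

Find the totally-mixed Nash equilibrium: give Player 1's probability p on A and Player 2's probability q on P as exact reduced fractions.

P1 indiff ⇒ q·6+(1-q)·0 = q·2+(1-q)·2 ⇒ q(4) = (1-q)(2) ⇒ q = 1/3
P2 indiff ⇒ p·0+(1-p)·8 = p·8+(1-p)·2 ⇒ p(-8) = (1-p)(-6) ⇒ p = 3/7

p=3/7, q=1/3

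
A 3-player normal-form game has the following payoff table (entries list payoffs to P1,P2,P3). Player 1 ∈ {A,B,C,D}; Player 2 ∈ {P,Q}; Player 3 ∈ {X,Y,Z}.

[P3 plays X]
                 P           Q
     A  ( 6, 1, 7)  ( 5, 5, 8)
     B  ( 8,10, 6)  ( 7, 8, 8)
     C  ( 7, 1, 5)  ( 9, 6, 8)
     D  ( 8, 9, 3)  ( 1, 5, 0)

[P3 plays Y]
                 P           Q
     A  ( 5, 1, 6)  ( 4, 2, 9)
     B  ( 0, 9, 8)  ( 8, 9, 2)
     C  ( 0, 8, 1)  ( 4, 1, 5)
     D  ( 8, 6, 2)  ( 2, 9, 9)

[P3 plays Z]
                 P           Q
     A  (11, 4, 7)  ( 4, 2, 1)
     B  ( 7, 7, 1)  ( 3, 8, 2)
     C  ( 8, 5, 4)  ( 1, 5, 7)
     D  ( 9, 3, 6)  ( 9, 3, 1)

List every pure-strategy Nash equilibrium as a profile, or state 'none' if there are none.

(A,P,X): not NE [P1→D gives 8>6; P2→Q gives 5>1]
(A,P,Y): not NE [P1→D gives 8>5; P2→Q gives 2>1; P3→Z gives 7>6]
(A,P,Z): NE
(A,Q,X): not NE [P1→C gives 9>5; P3→Y gives 9>8]
(A,Q,Y): not NE [P1→B gives 8>4]
(A,Q,Z): not NE [P1→D gives 9>4; P2→P gives 4>2; P3→Y gives 9>1]
(B,P,X): not NE [P3→Y gives 8>6]
(B,P,Y): not NE [P1→D gives 8>0]
(B,P,Z): not NE [P1→A gives 11>7; P2→Q gives 8>7; P3→Y gives 8>1]
(B,Q,X): not NE [P1→C gives 9>7; P2→P gives 10>8]
(B,Q,Y): not NE [P3→X gives 8>2]
(B,Q,Z): not NE [P1→D gives 9>3; P3→X gives 8>2]
(C,P,X): not NE [P1→D gives 8>7; P2→Q gives 6>1]
(C,P,Y): not NE [P1→D gives 8>0; P3→X gives 5>1]
(C,P,Z): not NE [P1→A gives 11>8; P3→X gives 5>4]
(C,Q,X): NE
(C,Q,Y): not NE [P1→B gives 8>4; P2→P gives 8>1; P3→X gives 8>5]
(C,Q,Z): not NE [P1→D gives 9>1; P3→X gives 8>7]
(D,P,X): not NE [P3→Z gives 6>3]
(D,P,Y): not NE [P2→Q gives 9>6; P3→Z gives 6>2]
(D,P,Z): not NE [P1→A gives 11>9]
(D,Q,X): not NE [P1→C gives 9>1; P2→P gives 9>5; P3→Y gives 9>0]
(D,Q,Y): not NE [P1→B gives 8>2]
(D,Q,Z): not NE [P3→Y gives 9>1]

Nash profiles: (A,P,Z), (C,Q,X)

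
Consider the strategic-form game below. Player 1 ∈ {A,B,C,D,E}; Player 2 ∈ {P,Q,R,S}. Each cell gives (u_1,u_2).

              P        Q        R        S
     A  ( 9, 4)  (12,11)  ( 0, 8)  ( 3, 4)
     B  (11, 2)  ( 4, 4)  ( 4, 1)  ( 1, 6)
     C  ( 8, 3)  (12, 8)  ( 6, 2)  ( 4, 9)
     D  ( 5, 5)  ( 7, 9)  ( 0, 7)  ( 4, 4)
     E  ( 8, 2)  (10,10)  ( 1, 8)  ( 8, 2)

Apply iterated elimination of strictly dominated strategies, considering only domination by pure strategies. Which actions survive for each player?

IESDS → P1:{A,C,E} P2:{Q,S}

P1 drop D (E beats it: P:8>5 Q:10>7 R:1>0 S:8>4)
P2 drop P (Q beats it: A:11>4 B:4>2 C:8>3 E:10>2)
P1 drop B (C beats it: Q:12>4 R:6>4 S:4>1)
P2 drop R (Q beats it: A:11>8 C:8>2 E:10>8)
P1→{A,C,E} P2→{Q,S}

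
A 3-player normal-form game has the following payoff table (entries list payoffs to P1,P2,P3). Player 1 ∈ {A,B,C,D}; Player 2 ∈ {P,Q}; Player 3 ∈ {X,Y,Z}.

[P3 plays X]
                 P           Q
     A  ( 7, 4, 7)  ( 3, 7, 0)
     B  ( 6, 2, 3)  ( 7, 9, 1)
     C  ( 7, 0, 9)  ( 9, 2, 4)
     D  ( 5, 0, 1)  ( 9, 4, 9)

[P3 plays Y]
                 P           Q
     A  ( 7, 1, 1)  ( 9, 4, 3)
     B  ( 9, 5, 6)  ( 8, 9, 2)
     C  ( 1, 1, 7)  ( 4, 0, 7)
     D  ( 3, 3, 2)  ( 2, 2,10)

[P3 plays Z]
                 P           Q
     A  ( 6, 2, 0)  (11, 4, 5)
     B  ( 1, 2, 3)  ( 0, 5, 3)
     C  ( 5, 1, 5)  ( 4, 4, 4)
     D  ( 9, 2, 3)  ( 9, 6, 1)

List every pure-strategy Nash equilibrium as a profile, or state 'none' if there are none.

Nash profiles: (A,Q,Z)

(A,P,X): not NE [P2→Q gives 7>4]
(A,P,Y): not NE [P1→B gives 9>7; P2→Q gives 4>1; P3→X gives 7>1]
(A,P,Z): not NE [P1→D gives 9>6; P2→Q gives 4>2; P3→X gives 7>0]
(A,Q,X): not NE [P1→D gives 9>3; P3→Z gives 5>0]
(A,Q,Y): not NE [P3→Z gives 5>3]
(A,Q,Z): NE
(B,P,X): not NE [P1→C gives 7>6; P2→Q gives 9>2; P3→Y gives 6>3]
(B,P,Y): not NE [P2→Q gives 9>5]
(B,P,Z): not NE [P1→D gives 9>1; P2→Q gives 5>2; P3→Y gives 6>3]
(B,Q,X): not NE [P1→D gives 9>7; P3→Z gives 3>1]
(B,Q,Y): not NE [P1→A gives 9>8; P3→Z gives 3>2]
(B,Q,Z): not NE [P1→A gives 11>0]
(C,P,X): not NE [P2→Q gives 2>0]
(C,P,Y): not NE [P1→B gives 9>1; P3→X gives 9>7]
(C,P,Z): not NE [P1→D gives 9>5; P2→Q gives 4>1; P3→X gives 9>5]
(C,Q,X): not NE [P3→Y gives 7>4]
(C,Q,Y): not NE [P1→A gives 9>4; P2→P gives 1>0]
(C,Q,Z): not NE [P1→A gives 11>4; P3→Y gives 7>4]
(D,P,X): not NE [P1→C gives 7>5; P2→Q gives 4>0; P3→Z gives 3>1]
(D,P,Y): not NE [P1→B gives 9>3; P3→Z gives 3>2]
(D,P,Z): not NE [P2→Q gives 6>2]
(D,Q,X): not NE [P3→Y gives 10>9]
(D,Q,Y): not NE [P1→A gives 9>2; P2→P gives 3>2]
(D,Q,Z): not NE [P1→A gives 11>9; P3→Y gives 10>1]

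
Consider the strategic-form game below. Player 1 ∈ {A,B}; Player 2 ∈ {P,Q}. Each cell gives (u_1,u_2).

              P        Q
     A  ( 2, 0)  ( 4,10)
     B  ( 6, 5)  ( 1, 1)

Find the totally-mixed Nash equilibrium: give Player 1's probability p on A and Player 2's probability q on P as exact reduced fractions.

(p,q) = (2/7, 3/7)

P1 indiff ⇒ q·2+(1-q)·4 = q·6+(1-q)·1 ⇒ q(-4) = (1-q)(-3) ⇒ q = 3/7
P2 indiff ⇒ p·0+(1-p)·5 = p·10+(1-p)·1 ⇒ p(-10) = (1-p)(-4) ⇒ p = 2/7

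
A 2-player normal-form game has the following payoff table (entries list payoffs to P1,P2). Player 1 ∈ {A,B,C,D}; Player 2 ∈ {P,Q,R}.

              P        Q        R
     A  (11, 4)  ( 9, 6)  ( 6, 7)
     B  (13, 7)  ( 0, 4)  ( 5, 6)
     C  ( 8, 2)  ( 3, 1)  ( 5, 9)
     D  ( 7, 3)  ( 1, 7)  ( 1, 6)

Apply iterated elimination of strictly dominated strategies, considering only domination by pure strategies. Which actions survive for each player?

Survivors P1:{A,B} P2:{P,R}

P1 drop C (A beats it: P:11>8 Q:9>3 R:6>5)
P1 drop D (A beats it: P:11>7 Q:9>1 R:6>1)
P2 drop Q (R beats it: A:7>6 B:6>4)
P1→{A,B} P2→{P,R}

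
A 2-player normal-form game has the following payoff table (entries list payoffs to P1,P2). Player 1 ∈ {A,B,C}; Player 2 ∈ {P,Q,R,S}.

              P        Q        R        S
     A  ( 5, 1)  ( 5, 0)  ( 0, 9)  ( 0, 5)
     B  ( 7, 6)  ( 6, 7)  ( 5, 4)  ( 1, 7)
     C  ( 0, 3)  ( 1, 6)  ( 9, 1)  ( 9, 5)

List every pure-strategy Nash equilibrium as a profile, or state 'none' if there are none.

(A,P): not NE [P1→B gives 7>5; P2→R gives 9>1]
(A,Q): not NE [P1→B gives 6>5; P2→R gives 9>0]
(A,R): not NE [P1→C gives 9>0]
(A,S): not NE [P1→C gives 9>0; P2→R gives 9>5]
(B,P): not NE [P2→S gives 7>6]
(B,Q): NE
(B,R): not NE [P1→C gives 9>5; P2→S gives 7>4]
(B,S): not NE [P1→C gives 9>1]
(C,P): not NE [P1→B gives 7>0; P2→Q gives 6>3]
(C,Q): not NE [P1→B gives 6>1]
(C,R): not NE [P2→Q gives 6>1]
(C,S): not NE [P2→Q gives 6>5]

PSNE = {(B,Q)}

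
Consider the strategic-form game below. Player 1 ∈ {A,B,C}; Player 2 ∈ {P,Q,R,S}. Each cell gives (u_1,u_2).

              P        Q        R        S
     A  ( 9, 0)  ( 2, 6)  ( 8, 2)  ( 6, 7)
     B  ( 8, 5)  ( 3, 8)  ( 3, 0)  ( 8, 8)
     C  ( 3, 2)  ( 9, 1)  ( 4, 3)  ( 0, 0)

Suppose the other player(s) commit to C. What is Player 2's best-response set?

u_2(P vs C) = 2
u_2(Q vs C) = 1
u_2(R vs C) = 3
u_2(S vs C) = 0
max payoff 3 at {R}

BR_2 = {R}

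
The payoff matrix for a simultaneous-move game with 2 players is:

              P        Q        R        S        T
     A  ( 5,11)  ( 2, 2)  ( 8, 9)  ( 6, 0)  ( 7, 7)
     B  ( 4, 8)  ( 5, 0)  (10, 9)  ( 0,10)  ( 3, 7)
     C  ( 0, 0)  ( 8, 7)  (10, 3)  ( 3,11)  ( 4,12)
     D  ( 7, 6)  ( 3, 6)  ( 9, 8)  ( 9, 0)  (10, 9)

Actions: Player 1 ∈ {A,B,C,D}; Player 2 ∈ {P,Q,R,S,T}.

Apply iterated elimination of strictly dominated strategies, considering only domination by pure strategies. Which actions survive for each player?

Remaining: P1:{B,C,D} P2:{R,S,T}

P1 drop A (D beats it: P:7>5 Q:3>2 R:9>8 S:9>6 T:10>7)
P2 drop P (R beats it: B:9>8 C:3>0 D:8>6)
P2 drop Q (T beats it: B:7>0 C:12>7 D:9>6)
P1→{B,C,D} P2→{R,S,T}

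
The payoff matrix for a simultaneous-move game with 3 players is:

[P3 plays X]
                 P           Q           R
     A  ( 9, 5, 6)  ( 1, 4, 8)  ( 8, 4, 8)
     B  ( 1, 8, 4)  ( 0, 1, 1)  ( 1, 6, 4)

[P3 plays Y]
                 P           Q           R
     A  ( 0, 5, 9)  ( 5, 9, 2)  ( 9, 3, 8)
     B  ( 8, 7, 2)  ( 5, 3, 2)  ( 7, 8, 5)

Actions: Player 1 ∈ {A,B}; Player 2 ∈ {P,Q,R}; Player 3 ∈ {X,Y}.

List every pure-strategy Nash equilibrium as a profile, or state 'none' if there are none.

(A,P,X): not NE [P3→Y gives 9>6]
(A,P,Y): not NE [P1→B gives 8>0; P2→Q gives 9>5]
(A,Q,X): not NE [P2→P gives 5>4]
(A,Q,Y): not NE [P3→X gives 8>2]
(A,R,X): not NE [P2→P gives 5>4]
(A,R,Y): not NE [P2→Q gives 9>3]
(B,P,X): not NE [P1→A gives 9>1]
(B,P,Y): not NE [P2→R gives 8>7; P3→X gives 4>2]
(B,Q,X): not NE [P1→A gives 1>0; P2→P gives 8>1; P3→Y gives 2>1]
(B,Q,Y): not NE [P2→R gives 8>3]
(B,R,X): not NE [P1→A gives 8>1; P2→P gives 8>6; P3→Y gives 5>4]
(B,R,Y): not NE [P1→A gives 9>7]

PSNE: ∅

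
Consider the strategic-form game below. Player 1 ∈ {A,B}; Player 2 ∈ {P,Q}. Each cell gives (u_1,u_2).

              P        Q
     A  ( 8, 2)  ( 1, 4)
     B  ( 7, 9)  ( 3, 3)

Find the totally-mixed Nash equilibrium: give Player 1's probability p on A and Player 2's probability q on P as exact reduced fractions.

P1 indiff ⇒ q·8+(1-q)·1 = q·7+(1-q)·3 ⇒ q(1) = (1-q)(2) ⇒ q = 2/3
P2 indiff ⇒ p·2+(1-p)·9 = p·4+(1-p)·3 ⇒ p(-2) = (1-p)(-6) ⇒ p = 3/4

(p,q) = (3/4, 2/3)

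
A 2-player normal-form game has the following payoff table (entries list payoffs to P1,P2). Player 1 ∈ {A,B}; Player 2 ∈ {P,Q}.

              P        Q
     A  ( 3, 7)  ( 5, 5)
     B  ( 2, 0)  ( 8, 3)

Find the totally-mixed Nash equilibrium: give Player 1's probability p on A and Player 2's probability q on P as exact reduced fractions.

(p,q) = (3/5, 3/4)

P1 indiff ⇒ q·3+(1-q)·5 = q·2+(1-q)·8 ⇒ q(1) = (1-q)(3) ⇒ q = 3/4
P2 indiff ⇒ p·7+(1-p)·0 = p·5+(1-p)·3 ⇒ p(2) = (1-p)(3) ⇒ p = 3/5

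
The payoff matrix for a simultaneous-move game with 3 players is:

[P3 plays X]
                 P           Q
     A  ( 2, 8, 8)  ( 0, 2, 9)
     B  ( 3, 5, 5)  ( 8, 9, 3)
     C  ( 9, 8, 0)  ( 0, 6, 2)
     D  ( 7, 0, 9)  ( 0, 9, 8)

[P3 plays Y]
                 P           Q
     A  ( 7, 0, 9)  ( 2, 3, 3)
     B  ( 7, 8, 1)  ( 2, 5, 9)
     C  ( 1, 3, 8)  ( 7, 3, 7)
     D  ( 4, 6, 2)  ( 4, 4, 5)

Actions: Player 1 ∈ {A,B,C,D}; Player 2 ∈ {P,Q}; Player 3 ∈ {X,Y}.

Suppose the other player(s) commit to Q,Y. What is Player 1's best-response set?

P1 best: {C}

u_1(A vs Q,Y) = 2
u_1(B vs Q,Y) = 2
u_1(C vs Q,Y) = 7
u_1(D vs Q,Y) = 4
max payoff 7 at {C}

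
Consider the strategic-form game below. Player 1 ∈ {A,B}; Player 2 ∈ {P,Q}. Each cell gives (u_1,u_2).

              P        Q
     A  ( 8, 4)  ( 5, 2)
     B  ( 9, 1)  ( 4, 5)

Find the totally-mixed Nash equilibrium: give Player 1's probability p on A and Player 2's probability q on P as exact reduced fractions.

(p,q) = (2/3, 1/2)

P1 indiff ⇒ q·8+(1-q)·5 = q·9+(1-q)·4 ⇒ q(-1) = (1-q)(-1) ⇒ q = 1/2
P2 indiff ⇒ p·4+(1-p)·1 = p·2+(1-p)·5 ⇒ p(2) = (1-p)(4) ⇒ p = 2/3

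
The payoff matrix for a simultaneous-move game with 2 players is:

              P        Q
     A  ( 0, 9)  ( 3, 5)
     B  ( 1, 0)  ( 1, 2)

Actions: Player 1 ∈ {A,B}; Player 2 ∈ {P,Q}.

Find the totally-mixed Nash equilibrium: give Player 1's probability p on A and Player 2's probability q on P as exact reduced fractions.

P1 mixes 1/3 on A; P2 mixes 2/3 on P

P1 indiff ⇒ q·0+(1-q)·3 = q·1+(1-q)·1 ⇒ q(-1) = (1-q)(-2) ⇒ q = 2/3
P2 indiff ⇒ p·9+(1-p)·0 = p·5+(1-p)·2 ⇒ p(4) = (1-p)(2) ⇒ p = 1/3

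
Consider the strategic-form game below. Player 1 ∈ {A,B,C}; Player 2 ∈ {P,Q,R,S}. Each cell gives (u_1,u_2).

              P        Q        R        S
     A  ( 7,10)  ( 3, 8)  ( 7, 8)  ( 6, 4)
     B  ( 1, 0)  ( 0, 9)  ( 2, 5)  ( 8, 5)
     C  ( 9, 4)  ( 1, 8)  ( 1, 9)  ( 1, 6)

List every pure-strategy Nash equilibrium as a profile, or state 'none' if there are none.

Equilibria: none

(A,P): not NE [P1→C gives 9>7]
(A,Q): not NE [P2→P gives 10>8]
(A,R): not NE [P2→P gives 10>8]
(A,S): not NE [P1→B gives 8>6; P2→P gives 10>4]
(B,P): not NE [P1→C gives 9>1; P2→Q gives 9>0]
(B,Q): not NE [P1→A gives 3>0]
(B,R): not NE [P1→A gives 7>2; P2→Q gives 9>5]
(B,S): not NE [P2→Q gives 9>5]
(C,P): not NE [P2→R gives 9>4]
(C,Q): not NE [P1→A gives 3>1; P2→R gives 9>8]
(C,R): not NE [P1→A gives 7>1]
(C,S): not NE [P1→B gives 8>1; P2→R gives 9>6]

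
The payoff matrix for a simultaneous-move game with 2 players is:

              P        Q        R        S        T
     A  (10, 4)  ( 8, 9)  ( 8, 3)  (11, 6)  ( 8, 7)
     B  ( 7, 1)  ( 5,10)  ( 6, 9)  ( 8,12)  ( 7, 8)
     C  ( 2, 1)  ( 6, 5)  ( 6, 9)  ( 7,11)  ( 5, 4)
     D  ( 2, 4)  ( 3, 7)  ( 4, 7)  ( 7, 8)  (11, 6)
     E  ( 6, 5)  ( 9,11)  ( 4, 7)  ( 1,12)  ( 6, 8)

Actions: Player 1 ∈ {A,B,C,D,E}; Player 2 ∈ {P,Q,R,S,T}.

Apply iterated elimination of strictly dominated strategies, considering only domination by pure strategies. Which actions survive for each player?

P1 drop B (A beats it: P:10>7 Q:8>5 R:8>6 S:11>8 T:8>7)
P1 drop C (A beats it: P:10>2 Q:8>6 R:8>6 S:11>7 T:8>5)
P2 drop P (Q beats it: A:9>4 D:7>4 E:11>5)
P2 drop R (S beats it: A:6>3 D:8>7 E:12>7)
P2 drop T (Q beats it: A:9>7 D:7>6 E:11>8)
P1 drop D (A beats it: Q:8>3 S:11>7)
P1→{A,E} P2→{Q,S}

IESDS → P1:{A,E} P2:{Q,S}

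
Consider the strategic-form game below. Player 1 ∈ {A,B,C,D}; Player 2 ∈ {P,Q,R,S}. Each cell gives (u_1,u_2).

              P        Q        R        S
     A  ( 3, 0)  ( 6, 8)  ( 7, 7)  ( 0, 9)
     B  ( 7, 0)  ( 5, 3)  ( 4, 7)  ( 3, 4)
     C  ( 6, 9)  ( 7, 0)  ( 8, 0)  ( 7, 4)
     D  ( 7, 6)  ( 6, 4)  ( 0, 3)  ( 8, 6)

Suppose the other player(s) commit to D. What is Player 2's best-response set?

u_2(P vs D) = 6
u_2(Q vs D) = 4
u_2(R vs D) = 3
u_2(S vs D) = 6
max payoff 6 at {P,S}

BR_2 = {P,S}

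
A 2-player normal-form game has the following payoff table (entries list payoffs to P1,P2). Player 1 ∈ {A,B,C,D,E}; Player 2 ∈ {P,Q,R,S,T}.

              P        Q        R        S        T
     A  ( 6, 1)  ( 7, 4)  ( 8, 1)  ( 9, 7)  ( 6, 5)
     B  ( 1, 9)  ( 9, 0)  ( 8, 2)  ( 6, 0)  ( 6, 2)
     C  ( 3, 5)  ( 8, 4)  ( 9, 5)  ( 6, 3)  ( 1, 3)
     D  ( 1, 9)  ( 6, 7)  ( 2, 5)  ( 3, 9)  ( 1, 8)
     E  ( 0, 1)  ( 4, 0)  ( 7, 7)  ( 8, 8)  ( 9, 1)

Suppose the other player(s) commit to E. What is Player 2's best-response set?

u_2(P vs E) = 1
u_2(Q vs E) = 0
u_2(R vs E) = 7
u_2(S vs E) = 8
u_2(T vs E) = 1
max payoff 8 at {S}

argmax u_2 = {S}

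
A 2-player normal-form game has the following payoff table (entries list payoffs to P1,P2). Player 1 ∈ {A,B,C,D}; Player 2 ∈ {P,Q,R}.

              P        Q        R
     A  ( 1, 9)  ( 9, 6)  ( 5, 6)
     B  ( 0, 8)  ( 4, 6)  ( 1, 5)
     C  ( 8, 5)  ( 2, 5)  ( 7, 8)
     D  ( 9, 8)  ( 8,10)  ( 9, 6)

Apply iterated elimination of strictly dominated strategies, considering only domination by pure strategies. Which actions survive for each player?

P1 drop B (A beats it: P:1>0 Q:9>4 R:5>1)
P1 drop C (D beats it: P:9>8 Q:8>2 R:9>7)
P2 drop R (P beats it: A:9>6 D:8>6)
P1→{A,D} P2→{P,Q}

Survivors P1:{A,D} P2:{P,Q}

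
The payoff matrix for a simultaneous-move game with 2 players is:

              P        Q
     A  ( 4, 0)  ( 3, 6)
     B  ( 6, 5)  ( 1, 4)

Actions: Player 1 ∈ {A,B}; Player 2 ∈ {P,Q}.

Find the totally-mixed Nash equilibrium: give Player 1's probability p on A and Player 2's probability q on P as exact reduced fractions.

(p,q) = (1/7, 1/2)

P1 indiff ⇒ q·4+(1-q)·3 = q·6+(1-q)·1 ⇒ q(-2) = (1-q)(-2) ⇒ q = 1/2
P2 indiff ⇒ p·0+(1-p)·5 = p·6+(1-p)·4 ⇒ p(-6) = (1-p)(-1) ⇒ p = 1/7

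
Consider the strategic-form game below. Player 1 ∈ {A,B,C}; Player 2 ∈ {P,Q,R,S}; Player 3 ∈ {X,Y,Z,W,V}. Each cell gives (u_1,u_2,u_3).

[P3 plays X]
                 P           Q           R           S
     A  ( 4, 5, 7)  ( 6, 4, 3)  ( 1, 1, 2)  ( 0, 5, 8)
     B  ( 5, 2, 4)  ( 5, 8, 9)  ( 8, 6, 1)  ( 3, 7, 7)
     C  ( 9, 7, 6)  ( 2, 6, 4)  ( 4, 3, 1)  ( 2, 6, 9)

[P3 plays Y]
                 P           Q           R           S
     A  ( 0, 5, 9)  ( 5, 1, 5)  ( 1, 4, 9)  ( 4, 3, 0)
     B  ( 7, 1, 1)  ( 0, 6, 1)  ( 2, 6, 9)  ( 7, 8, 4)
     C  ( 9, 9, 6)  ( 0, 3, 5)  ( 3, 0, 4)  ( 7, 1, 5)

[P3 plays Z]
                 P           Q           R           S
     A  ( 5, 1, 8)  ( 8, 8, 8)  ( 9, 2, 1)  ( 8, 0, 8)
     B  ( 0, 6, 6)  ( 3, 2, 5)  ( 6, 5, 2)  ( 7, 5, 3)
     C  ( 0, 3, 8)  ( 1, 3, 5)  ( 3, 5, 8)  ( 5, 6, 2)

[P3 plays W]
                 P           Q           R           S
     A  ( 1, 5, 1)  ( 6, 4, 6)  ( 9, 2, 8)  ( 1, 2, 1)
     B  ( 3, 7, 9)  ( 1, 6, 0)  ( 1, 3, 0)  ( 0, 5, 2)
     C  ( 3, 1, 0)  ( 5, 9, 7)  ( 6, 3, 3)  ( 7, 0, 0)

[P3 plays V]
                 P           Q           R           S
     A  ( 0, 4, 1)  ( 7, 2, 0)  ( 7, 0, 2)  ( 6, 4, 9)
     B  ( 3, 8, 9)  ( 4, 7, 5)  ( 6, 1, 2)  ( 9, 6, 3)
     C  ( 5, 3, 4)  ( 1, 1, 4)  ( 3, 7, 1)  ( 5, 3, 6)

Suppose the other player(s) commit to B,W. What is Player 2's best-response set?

argmax u_2 = {P}

u_2(P vs B,W) = 7
u_2(Q vs B,W) = 6
u_2(R vs B,W) = 3
u_2(S vs B,W) = 5
max payoff 7 at {P}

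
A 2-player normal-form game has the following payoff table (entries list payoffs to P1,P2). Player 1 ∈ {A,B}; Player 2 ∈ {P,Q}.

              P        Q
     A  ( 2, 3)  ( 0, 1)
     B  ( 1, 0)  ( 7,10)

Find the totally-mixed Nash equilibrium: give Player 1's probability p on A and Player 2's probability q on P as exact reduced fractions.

p=5/6, q=7/8

P1 indiff ⇒ q·2+(1-q)·0 = q·1+(1-q)·7 ⇒ q(1) = (1-q)(7) ⇒ q = 7/8
P2 indiff ⇒ p·3+(1-p)·0 = p·1+(1-p)·10 ⇒ p(2) = (1-p)(10) ⇒ p = 5/6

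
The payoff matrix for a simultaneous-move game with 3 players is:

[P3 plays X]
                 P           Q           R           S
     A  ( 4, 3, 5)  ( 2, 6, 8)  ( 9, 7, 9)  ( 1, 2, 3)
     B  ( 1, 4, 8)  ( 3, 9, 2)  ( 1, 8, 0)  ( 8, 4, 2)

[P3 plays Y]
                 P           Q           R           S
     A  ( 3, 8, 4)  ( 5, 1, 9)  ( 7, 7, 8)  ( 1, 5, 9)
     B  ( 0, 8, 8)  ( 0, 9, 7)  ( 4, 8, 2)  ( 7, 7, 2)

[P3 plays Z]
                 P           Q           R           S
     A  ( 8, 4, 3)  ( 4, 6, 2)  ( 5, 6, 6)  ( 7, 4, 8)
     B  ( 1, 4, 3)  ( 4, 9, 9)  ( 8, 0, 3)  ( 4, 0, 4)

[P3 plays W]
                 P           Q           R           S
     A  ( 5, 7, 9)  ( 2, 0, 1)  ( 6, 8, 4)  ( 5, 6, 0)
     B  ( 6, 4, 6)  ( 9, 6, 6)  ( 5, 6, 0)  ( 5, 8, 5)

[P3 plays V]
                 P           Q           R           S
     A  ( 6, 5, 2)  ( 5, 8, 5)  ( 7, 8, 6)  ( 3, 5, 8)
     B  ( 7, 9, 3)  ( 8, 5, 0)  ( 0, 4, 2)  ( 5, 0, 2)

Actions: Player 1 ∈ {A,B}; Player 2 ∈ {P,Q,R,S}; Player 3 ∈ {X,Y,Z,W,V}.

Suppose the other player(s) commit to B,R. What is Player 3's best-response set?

BR_3 = {Z}

u_3(X vs B,R) = 0
u_3(Y vs B,R) = 2
u_3(Z vs B,R) = 3
u_3(W vs B,R) = 0
u_3(V vs B,R) = 2
max payoff 3 at {Z}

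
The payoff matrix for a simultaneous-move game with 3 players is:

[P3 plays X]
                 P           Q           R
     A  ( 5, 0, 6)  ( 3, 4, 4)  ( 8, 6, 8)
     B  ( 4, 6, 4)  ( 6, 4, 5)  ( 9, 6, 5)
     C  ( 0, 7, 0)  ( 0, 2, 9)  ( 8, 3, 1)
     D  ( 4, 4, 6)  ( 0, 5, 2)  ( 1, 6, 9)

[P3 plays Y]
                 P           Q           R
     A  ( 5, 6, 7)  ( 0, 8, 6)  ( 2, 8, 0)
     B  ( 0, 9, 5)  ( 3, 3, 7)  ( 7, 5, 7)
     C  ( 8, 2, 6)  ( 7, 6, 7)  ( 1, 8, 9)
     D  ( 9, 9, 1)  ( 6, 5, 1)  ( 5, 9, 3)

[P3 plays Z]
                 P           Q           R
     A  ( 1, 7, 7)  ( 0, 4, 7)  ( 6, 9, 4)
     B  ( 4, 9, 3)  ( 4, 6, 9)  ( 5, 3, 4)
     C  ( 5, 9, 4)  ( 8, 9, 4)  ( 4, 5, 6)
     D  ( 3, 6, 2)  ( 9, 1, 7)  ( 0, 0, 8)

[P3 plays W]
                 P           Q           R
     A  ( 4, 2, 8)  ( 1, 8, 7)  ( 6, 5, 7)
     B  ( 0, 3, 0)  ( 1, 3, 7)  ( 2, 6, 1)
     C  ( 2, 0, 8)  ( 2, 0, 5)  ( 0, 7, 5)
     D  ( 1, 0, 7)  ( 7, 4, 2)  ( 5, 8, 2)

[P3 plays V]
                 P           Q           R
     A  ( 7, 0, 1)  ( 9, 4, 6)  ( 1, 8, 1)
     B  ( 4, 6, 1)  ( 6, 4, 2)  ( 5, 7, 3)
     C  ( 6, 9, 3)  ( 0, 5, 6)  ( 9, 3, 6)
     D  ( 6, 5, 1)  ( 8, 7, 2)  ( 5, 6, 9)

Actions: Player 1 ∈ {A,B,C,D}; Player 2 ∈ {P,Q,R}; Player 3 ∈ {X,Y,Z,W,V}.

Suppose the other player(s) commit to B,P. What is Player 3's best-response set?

u_3(X vs B,P) = 4
u_3(Y vs B,P) = 5
u_3(Z vs B,P) = 3
u_3(W vs B,P) = 0
u_3(V vs B,P) = 1
max payoff 5 at {Y}

argmax u_3 = {Y}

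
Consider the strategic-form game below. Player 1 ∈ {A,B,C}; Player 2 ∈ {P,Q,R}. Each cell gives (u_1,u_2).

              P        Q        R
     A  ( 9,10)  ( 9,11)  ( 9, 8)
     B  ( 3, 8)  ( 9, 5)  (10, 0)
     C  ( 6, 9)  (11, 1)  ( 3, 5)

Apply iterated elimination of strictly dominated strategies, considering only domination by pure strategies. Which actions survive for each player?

P2 drop R (P beats it: A:10>8 B:8>0 C:9>5)
P1 drop B (C beats it: P:6>3 Q:11>9)
P1→{A,C} P2→{P,Q}

IESDS → P1:{A,C} P2:{P,Q}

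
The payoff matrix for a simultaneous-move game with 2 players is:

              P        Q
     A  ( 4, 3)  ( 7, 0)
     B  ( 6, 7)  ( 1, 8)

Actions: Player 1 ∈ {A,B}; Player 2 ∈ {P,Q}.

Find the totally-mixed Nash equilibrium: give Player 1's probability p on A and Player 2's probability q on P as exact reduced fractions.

P1 mixes 1/4 on A; P2 mixes 3/4 on P

P1 indiff ⇒ q·4+(1-q)·7 = q·6+(1-q)·1 ⇒ q(-2) = (1-q)(-6) ⇒ q = 3/4
P2 indiff ⇒ p·3+(1-p)·7 = p·0+(1-p)·8 ⇒ p(3) = (1-p)(1) ⇒ p = 1/4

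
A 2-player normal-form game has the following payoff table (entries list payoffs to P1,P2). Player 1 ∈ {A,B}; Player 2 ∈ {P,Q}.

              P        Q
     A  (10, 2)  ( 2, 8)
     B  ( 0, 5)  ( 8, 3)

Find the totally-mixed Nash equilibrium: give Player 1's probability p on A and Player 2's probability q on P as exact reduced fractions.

p=1/4, q=3/8

P1 indiff ⇒ q·10+(1-q)·2 = q·0+(1-q)·8 ⇒ q(10) = (1-q)(6) ⇒ q = 3/8
P2 indiff ⇒ p·2+(1-p)·5 = p·8+(1-p)·3 ⇒ p(-6) = (1-p)(-2) ⇒ p = 1/4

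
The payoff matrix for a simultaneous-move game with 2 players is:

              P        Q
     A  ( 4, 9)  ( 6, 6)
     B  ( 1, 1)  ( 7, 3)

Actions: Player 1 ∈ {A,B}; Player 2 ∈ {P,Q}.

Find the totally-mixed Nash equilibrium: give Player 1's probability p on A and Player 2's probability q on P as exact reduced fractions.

(p,q) = (2/5, 1/4)

P1 indiff ⇒ q·4+(1-q)·6 = q·1+(1-q)·7 ⇒ q(3) = (1-q)(1) ⇒ q = 1/4
P2 indiff ⇒ p·9+(1-p)·1 = p·6+(1-p)·3 ⇒ p(3) = (1-p)(2) ⇒ p = 2/5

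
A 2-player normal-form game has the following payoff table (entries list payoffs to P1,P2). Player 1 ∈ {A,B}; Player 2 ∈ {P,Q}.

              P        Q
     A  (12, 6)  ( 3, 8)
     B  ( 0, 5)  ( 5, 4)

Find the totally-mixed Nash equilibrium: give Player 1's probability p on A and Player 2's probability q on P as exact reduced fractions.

P1 indiff ⇒ q·12+(1-q)·3 = q·0+(1-q)·5 ⇒ q(12) = (1-q)(2) ⇒ q = 1/7
P2 indiff ⇒ p·6+(1-p)·5 = p·8+(1-p)·4 ⇒ p(-2) = (1-p)(-1) ⇒ p = 1/3

(p,q) = (1/3, 1/7)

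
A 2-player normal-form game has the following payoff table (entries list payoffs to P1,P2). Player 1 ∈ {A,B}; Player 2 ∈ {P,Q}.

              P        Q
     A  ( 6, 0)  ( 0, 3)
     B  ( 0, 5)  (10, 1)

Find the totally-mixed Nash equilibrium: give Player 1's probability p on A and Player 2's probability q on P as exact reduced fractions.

(p,q) = (4/7, 5/8)

P1 indiff ⇒ q·6+(1-q)·0 = q·0+(1-q)·10 ⇒ q(6) = (1-q)(10) ⇒ q = 5/8
P2 indiff ⇒ p·0+(1-p)·5 = p·3+(1-p)·1 ⇒ p(-3) = (1-p)(-4) ⇒ p = 4/7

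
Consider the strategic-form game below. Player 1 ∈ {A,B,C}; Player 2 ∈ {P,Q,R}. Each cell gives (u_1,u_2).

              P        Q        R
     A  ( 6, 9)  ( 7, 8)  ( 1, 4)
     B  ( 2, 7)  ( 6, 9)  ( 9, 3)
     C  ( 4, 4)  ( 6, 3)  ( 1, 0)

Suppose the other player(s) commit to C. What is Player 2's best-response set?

P2 best: {P}

u_2(P vs C) = 4
u_2(Q vs C) = 3
u_2(R vs C) = 0
max payoff 4 at {P}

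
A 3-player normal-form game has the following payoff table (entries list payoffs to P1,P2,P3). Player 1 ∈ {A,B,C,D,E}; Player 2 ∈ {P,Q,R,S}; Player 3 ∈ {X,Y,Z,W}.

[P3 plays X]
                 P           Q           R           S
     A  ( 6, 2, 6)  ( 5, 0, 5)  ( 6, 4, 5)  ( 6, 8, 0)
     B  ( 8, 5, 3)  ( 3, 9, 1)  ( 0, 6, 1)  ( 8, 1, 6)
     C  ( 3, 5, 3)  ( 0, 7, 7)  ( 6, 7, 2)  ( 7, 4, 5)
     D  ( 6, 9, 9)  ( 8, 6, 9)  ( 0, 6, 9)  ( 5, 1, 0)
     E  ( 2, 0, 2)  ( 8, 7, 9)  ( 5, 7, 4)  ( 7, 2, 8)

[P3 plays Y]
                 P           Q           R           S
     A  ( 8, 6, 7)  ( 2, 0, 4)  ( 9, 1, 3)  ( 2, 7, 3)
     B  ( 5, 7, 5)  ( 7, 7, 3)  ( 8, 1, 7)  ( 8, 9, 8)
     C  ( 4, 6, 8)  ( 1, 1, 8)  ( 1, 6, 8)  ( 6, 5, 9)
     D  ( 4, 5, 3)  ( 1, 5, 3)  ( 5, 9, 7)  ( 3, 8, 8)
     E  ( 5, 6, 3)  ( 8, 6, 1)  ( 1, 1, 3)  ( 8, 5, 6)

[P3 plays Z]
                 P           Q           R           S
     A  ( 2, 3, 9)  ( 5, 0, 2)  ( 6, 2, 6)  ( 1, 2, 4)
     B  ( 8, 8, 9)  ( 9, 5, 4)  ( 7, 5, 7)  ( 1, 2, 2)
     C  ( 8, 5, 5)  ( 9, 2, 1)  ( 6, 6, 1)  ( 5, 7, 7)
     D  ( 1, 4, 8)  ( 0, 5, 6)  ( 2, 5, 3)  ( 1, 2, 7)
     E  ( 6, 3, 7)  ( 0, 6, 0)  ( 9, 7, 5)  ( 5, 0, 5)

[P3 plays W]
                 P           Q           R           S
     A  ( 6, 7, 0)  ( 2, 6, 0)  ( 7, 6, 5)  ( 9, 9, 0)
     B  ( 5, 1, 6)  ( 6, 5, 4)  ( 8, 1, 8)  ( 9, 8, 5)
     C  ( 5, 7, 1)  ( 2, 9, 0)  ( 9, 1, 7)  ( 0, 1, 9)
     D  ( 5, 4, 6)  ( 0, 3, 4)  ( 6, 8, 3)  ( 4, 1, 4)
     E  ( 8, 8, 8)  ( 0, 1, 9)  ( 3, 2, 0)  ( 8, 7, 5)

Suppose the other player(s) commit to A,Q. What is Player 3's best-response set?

u_3(X vs A,Q) = 5
u_3(Y vs A,Q) = 4
u_3(Z vs A,Q) = 2
u_3(W vs A,Q) = 0
max payoff 5 at {X}

argmax u_3 = {X}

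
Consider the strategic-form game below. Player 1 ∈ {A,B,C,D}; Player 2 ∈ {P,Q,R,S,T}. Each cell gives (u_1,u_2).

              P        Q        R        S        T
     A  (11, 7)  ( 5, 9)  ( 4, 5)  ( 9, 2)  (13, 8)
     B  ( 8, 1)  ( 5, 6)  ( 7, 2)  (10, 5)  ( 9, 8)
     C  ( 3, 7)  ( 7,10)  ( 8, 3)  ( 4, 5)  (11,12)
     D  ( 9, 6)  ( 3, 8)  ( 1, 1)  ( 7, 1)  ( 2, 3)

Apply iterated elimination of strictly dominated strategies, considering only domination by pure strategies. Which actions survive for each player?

Survivors P1:{A,C} P2:{Q,T}

P1 drop D (A beats it: P:11>9 Q:5>3 R:4>1 S:9>7 T:13>2)
P2 drop P (Q beats it: A:9>7 B:6>1 C:10>7)
P2 drop R (Q beats it: A:9>5 B:6>2 C:10>3)
P2 drop S (Q beats it: A:9>2 B:6>5 C:10>5)
P1 drop B (C beats it: Q:7>5 T:11>9)
P1→{A,C} P2→{Q,T}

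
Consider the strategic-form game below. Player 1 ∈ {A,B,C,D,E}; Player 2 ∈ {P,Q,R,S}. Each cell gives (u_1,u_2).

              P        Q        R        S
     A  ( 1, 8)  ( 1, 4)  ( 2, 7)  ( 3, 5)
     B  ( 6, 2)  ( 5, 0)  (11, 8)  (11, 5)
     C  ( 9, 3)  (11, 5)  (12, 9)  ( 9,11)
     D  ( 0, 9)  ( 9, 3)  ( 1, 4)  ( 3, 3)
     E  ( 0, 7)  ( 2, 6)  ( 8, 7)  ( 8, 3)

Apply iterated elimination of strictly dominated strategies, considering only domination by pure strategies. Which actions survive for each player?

IESDS → P1:{B,C} P2:{R,S}

P1 drop A (B beats it: P:6>1 Q:5>1 R:11>2 S:11>3)
P1 drop D (C beats it: P:9>0 Q:11>9 R:12>1 S:9>3)
P1 drop E (B beats it: P:6>0 Q:5>2 R:11>8 S:11>8)
P2 drop P (R beats it: B:8>2 C:9>3)
P2 drop Q (R beats it: B:8>0 C:9>5)
P1→{B,C} P2→{R,S}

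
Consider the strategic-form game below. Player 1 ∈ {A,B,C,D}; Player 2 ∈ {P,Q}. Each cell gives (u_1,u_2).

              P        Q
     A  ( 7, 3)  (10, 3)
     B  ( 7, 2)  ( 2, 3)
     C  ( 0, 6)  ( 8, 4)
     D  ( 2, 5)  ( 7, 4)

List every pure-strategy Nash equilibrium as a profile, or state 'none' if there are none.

Nash profiles: (A,P), (A,Q)

(A,P): NE
(A,Q): NE
(B,P): not NE [P2→Q gives 3>2]
(B,Q): not NE [P1→A gives 10>2]
(C,P): not NE [P1→B gives 7>0]
(C,Q): not NE [P1→A gives 10>8; P2→P gives 6>4]
(D,P): not NE [P1→B gives 7>2]
(D,Q): not NE [P1→A gives 10>7; P2→P gives 5>4]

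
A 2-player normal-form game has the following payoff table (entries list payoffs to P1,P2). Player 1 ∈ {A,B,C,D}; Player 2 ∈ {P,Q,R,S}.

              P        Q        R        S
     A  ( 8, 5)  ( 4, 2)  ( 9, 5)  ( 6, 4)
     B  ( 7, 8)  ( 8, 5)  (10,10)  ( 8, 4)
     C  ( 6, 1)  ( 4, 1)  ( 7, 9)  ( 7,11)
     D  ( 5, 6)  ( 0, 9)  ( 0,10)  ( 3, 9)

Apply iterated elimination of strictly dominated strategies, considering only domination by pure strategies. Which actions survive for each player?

Survivors P1:{A,B} P2:{P,R}

P1 drop C (B beats it: P:7>6 Q:8>4 R:10>7 S:8>7)
P1 drop D (A beats it: P:8>5 Q:4>0 R:9>0 S:6>3)
P2 drop Q (P beats it: A:5>2 B:8>5)
P2 drop S (P beats it: A:5>4 B:8>4)
P1→{A,B} P2→{P,R}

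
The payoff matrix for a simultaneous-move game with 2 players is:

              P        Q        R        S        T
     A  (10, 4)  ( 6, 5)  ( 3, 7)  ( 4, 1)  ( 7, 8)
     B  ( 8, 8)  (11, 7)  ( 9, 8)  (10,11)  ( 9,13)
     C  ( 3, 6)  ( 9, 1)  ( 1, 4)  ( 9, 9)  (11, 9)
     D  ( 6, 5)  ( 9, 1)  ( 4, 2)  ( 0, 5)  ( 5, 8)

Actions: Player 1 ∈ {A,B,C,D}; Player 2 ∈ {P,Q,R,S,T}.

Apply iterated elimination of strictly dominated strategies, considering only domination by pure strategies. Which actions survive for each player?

P1 drop D (B beats it: P:8>6 Q:11>9 R:9>4 S:10>0 T:9>5)
P2 drop P (T beats it: A:8>4 B:13>8 C:9>6)
P1 drop A (B beats it: Q:11>6 R:9>3 S:10>4 T:9>7)
P2 drop Q (R beats it: B:8>7 C:4>1)
P2 drop R (S beats it: B:11>8 C:9>4)
P1→{B,C} P2→{S,T}

Remaining: P1:{B,C} P2:{S,T}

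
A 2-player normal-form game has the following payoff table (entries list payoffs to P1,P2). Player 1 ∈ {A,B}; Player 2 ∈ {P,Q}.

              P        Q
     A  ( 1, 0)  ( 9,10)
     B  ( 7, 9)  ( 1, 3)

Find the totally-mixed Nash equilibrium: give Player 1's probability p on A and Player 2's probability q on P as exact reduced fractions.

(p,q) = (3/8, 4/7)

P1 indiff ⇒ q·1+(1-q)·9 = q·7+(1-q)·1 ⇒ q(-6) = (1-q)(-8) ⇒ q = 4/7
P2 indiff ⇒ p·0+(1-p)·9 = p·10+(1-p)·3 ⇒ p(-10) = (1-p)(-6) ⇒ p = 3/8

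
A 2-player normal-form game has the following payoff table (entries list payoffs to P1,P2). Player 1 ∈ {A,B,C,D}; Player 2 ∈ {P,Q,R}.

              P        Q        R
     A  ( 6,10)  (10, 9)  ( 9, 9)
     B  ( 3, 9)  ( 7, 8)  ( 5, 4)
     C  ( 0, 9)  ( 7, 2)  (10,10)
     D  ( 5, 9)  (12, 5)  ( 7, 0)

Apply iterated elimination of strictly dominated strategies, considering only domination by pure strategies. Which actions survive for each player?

P1 drop B (A beats it: P:6>3 Q:10>7 R:9>5)
P2 drop Q (P beats it: A:10>9 C:9>2 D:9>5)
P1 drop D (A beats it: P:6>5 R:9>7)
P1→{A,C} P2→{P,R}

IESDS → P1:{A,C} P2:{P,R}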